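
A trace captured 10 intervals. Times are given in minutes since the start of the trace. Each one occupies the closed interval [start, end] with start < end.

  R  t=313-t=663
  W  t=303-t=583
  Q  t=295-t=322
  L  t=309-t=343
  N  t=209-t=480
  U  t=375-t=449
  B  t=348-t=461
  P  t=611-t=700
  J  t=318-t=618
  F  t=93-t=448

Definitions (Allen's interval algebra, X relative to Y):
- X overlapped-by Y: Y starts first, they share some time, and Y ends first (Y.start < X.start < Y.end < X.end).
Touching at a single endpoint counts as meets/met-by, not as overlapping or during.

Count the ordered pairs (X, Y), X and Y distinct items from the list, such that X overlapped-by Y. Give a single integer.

19

Checking all 90 ordered pairs for relation 'overlapped-by'; matching pairs in alphabetical order:
(B, F): B overlapped-by F ✓
(J, F): J overlapped-by F ✓
(J, L): J overlapped-by L ✓
(J, N): J overlapped-by N ✓
(J, Q): J overlapped-by Q ✓
(J, W): J overlapped-by W ✓
(L, Q): L overlapped-by Q ✓
(N, F): N overlapped-by F ✓
(P, J): P overlapped-by J ✓
(P, R): P overlapped-by R ✓
(R, F): R overlapped-by F ✓
(R, L): R overlapped-by L ✓
(R, N): R overlapped-by N ✓
(R, Q): R overlapped-by Q ✓
(R, W): R overlapped-by W ✓
(U, F): U overlapped-by F ✓
(W, F): W overlapped-by F ✓
(W, N): W overlapped-by N ✓
(W, Q): W overlapped-by Q ✓
Count: 19.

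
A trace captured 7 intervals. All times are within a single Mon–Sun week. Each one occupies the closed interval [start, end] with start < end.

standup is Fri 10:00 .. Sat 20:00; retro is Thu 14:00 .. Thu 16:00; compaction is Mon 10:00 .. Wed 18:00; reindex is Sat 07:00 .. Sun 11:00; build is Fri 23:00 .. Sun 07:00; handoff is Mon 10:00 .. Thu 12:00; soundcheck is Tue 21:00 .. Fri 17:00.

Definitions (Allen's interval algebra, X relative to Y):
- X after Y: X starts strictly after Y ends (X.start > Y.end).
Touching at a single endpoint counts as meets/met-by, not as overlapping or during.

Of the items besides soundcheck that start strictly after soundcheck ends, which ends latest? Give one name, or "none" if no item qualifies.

reindex

Target soundcheck = [Tue 21:00, Fri 17:00].
build [Fri 23:00, Sun 07:00] → after → candidate.
compaction [Mon 10:00, Wed 18:00] → overlaps → excluded.
handoff [Mon 10:00, Thu 12:00] → overlaps → excluded.
reindex [Sat 07:00, Sun 11:00] → after → candidate.
retro [Thu 14:00, Thu 16:00] → during → excluded.
standup [Fri 10:00, Sat 20:00] → overlapped-by → excluded.
Among candidates, latest end is Sun 11:00 → reindex.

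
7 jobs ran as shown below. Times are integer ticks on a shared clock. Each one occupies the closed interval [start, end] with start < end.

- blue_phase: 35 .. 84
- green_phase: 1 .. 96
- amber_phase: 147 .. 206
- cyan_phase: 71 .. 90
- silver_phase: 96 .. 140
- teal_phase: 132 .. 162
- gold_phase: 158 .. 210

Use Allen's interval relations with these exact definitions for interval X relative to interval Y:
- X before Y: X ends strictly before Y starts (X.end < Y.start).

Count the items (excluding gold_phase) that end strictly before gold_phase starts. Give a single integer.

4

Target gold_phase = [158, 210].
amber_phase [147, 206] → overlaps → no.
blue_phase [35, 84] → before → counts.
cyan_phase [71, 90] → before → counts.
green_phase [1, 96] → before → counts.
silver_phase [96, 140] → before → counts.
teal_phase [132, 162] → overlaps → no.
Total: 4.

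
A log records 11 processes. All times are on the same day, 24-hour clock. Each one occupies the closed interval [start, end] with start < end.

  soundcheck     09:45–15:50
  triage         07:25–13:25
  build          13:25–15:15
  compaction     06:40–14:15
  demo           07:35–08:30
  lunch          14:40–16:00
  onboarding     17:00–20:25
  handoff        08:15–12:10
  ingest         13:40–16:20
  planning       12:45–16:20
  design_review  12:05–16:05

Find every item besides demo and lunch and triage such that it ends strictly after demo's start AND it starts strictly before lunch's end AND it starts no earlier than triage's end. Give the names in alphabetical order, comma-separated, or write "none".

Conditions: its end is strictly after demo's start (X.end > 07:35) AND its start is strictly before lunch's end (X.start < 16:00) AND its start is no earlier than triage's end (X.start >= 13:25).
build: end 15:15 > 07:35? ✓; start 13:25 < 16:00? ✓; start 13:25 >= 13:25? ✓ → yes.
compaction: end 14:15 > 07:35? ✓; start 06:40 < 16:00? ✓; start 06:40 >= 13:25? ✗ → no.
design_review: end 16:05 > 07:35? ✓; start 12:05 < 16:00? ✓; start 12:05 >= 13:25? ✗ → no.
handoff: end 12:10 > 07:35? ✓; start 08:15 < 16:00? ✓; start 08:15 >= 13:25? ✗ → no.
ingest: end 16:20 > 07:35? ✓; start 13:40 < 16:00? ✓; start 13:40 >= 13:25? ✓ → yes.
onboarding: end 20:25 > 07:35? ✓; start 17:00 < 16:00? ✗; start 17:00 >= 13:25? ✓ → no.
planning: end 16:20 > 07:35? ✓; start 12:45 < 16:00? ✓; start 12:45 >= 13:25? ✗ → no.
soundcheck: end 15:50 > 07:35? ✓; start 09:45 < 16:00? ✓; start 09:45 >= 13:25? ✗ → no.
Result: build, ingest.

build, ingest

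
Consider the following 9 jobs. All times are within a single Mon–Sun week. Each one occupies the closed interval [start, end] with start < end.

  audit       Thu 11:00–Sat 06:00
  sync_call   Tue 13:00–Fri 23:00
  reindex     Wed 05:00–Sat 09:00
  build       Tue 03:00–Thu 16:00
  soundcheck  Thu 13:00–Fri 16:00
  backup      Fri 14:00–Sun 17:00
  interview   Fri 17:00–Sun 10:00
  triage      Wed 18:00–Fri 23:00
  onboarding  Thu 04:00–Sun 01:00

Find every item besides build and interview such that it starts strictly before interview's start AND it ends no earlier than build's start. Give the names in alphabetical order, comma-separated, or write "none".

audit, backup, onboarding, reindex, soundcheck, sync_call, triage

Conditions: its start is strictly before interview's start (X.start < Fri 17:00) AND its end is no earlier than build's start (X.end >= Tue 03:00).
audit: start Thu 11:00 < Fri 17:00? ✓; end Sat 06:00 >= Tue 03:00? ✓ → yes.
backup: start Fri 14:00 < Fri 17:00? ✓; end Sun 17:00 >= Tue 03:00? ✓ → yes.
onboarding: start Thu 04:00 < Fri 17:00? ✓; end Sun 01:00 >= Tue 03:00? ✓ → yes.
reindex: start Wed 05:00 < Fri 17:00? ✓; end Sat 09:00 >= Tue 03:00? ✓ → yes.
soundcheck: start Thu 13:00 < Fri 17:00? ✓; end Fri 16:00 >= Tue 03:00? ✓ → yes.
sync_call: start Tue 13:00 < Fri 17:00? ✓; end Fri 23:00 >= Tue 03:00? ✓ → yes.
triage: start Wed 18:00 < Fri 17:00? ✓; end Fri 23:00 >= Tue 03:00? ✓ → yes.
Result: audit, backup, onboarding, reindex, soundcheck, sync_call, triage.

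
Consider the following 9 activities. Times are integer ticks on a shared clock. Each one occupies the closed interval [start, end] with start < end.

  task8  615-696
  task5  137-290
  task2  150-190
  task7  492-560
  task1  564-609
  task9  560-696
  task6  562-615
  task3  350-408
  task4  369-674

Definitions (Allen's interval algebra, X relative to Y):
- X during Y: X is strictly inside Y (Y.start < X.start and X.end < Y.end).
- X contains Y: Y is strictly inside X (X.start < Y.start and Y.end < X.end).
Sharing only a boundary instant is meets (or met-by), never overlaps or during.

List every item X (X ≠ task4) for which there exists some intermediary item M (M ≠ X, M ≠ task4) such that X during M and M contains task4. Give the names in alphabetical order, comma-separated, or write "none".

Target task4 = [369, 674].
Intermediaries M with M contains task4: none.
Union: none.

none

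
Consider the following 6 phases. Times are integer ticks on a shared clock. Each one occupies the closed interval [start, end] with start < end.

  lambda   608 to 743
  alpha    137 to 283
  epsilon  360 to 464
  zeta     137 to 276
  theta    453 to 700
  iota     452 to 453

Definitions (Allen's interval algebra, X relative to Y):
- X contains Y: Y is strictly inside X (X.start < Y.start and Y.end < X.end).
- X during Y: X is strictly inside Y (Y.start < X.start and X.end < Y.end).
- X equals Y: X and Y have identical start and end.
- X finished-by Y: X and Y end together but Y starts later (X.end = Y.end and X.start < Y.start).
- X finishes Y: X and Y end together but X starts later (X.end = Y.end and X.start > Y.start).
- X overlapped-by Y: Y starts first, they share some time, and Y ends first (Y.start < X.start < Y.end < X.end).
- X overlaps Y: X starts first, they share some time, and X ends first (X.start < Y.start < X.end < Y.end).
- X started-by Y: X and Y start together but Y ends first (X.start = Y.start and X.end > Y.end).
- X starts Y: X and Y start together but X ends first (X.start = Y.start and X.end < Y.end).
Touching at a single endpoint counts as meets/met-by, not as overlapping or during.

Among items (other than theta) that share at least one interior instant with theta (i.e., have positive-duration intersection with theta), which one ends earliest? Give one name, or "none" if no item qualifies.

Target theta = [453, 700].
alpha [137, 283] → before → excluded.
epsilon [360, 464] → overlaps → candidate.
iota [452, 453] → meets → excluded.
lambda [608, 743] → overlapped-by → candidate.
zeta [137, 276] → before → excluded.
Among candidates, earliest end is 464 → epsilon.

epsilon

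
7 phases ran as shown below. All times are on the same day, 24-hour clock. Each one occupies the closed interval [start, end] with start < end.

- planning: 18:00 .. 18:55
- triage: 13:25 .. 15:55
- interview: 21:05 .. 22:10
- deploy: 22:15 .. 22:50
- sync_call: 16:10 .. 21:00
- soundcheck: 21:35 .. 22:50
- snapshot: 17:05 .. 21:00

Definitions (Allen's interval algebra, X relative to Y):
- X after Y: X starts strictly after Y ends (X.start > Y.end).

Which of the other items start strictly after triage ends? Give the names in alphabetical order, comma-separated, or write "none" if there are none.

Target triage = [13:25, 15:55].
deploy [22:15, 22:50] → after → yes.
interview [21:05, 22:10] → after → yes.
planning [18:00, 18:55] → after → yes.
snapshot [17:05, 21:00] → after → yes.
soundcheck [21:35, 22:50] → after → yes.
sync_call [16:10, 21:00] → after → yes.
Result: deploy, interview, planning, snapshot, soundcheck, sync_call.

deploy, interview, planning, snapshot, soundcheck, sync_call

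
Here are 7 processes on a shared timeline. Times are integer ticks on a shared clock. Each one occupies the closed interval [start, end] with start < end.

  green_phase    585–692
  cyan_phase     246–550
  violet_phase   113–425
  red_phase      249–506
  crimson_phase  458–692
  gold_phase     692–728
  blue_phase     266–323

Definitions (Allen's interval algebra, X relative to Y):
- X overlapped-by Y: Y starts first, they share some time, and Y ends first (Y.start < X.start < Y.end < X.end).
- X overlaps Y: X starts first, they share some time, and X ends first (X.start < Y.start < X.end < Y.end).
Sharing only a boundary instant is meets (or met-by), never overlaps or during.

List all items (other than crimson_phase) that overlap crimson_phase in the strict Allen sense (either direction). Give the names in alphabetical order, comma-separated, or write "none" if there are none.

cyan_phase, red_phase

Target crimson_phase = [458, 692].
blue_phase [266, 323] → before → no.
cyan_phase [246, 550] → overlaps → yes.
gold_phase [692, 728] → met-by → no.
green_phase [585, 692] → finishes → no.
red_phase [249, 506] → overlaps → yes.
violet_phase [113, 425] → before → no.
Result: cyan_phase, red_phase.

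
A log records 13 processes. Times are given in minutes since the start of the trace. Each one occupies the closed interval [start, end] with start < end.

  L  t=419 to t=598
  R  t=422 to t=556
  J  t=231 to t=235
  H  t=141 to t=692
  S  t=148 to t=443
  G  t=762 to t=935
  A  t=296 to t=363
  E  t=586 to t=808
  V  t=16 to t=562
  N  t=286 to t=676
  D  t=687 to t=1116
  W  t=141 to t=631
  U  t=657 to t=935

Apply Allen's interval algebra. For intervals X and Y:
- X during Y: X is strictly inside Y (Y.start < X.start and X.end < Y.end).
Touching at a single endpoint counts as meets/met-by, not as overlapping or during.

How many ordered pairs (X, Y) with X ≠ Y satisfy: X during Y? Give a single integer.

Checking all 156 ordered pairs for relation 'during'; matching pairs in alphabetical order:
(A, H): A during H ✓
(A, N): A during N ✓
(A, S): A during S ✓
(A, V): A during V ✓
(A, W): A during W ✓
(G, D): G during D ✓
(J, H): J during H ✓
(J, S): J during S ✓
(J, V): J during V ✓
(J, W): J during W ✓
(L, H): L during H ✓
(L, N): L during N ✓
(L, W): L during W ✓
(N, H): N during H ✓
(R, H): R during H ✓
(R, L): R during L ✓
(R, N): R during N ✓
(R, V): R during V ✓
(R, W): R during W ✓
(S, H): S during H ✓
(S, V): S during V ✓
(S, W): S during W ✓
Count: 22.

22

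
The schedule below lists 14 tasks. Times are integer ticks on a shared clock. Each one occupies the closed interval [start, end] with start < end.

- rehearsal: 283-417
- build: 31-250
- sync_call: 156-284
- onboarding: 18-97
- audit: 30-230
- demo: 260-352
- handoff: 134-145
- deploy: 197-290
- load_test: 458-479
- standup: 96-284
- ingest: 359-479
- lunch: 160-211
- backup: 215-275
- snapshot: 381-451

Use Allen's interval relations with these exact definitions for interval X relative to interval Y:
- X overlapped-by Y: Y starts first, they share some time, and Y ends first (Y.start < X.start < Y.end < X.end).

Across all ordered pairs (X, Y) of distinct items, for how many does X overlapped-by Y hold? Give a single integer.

25

Checking all 182 ordered pairs for relation 'overlapped-by'; matching pairs in alphabetical order:
(audit, onboarding): audit overlapped-by onboarding ✓
(backup, audit): backup overlapped-by audit ✓
(backup, build): backup overlapped-by build ✓
(build, audit): build overlapped-by audit ✓
(build, onboarding): build overlapped-by onboarding ✓
(demo, backup): demo overlapped-by backup ✓
(demo, deploy): demo overlapped-by deploy ✓
(demo, standup): demo overlapped-by standup ✓
(demo, sync_call): demo overlapped-by sync_call ✓
(deploy, audit): deploy overlapped-by audit ✓
(deploy, build): deploy overlapped-by build ✓
(deploy, lunch): deploy overlapped-by lunch ✓
(deploy, standup): deploy overlapped-by standup ✓
(deploy, sync_call): deploy overlapped-by sync_call ✓
(ingest, rehearsal): ingest overlapped-by rehearsal ✓
(rehearsal, demo): rehearsal overlapped-by demo ✓
(rehearsal, deploy): rehearsal overlapped-by deploy ✓
(rehearsal, standup): rehearsal overlapped-by standup ✓
(rehearsal, sync_call): rehearsal overlapped-by sync_call ✓
(snapshot, rehearsal): snapshot overlapped-by rehearsal ✓
(standup, audit): standup overlapped-by audit ✓
(standup, build): standup overlapped-by build ✓
(standup, onboarding): standup overlapped-by onboarding ✓
(sync_call, audit): sync_call overlapped-by audit ✓
... plus 1 further pairs not listed.
Count: 25.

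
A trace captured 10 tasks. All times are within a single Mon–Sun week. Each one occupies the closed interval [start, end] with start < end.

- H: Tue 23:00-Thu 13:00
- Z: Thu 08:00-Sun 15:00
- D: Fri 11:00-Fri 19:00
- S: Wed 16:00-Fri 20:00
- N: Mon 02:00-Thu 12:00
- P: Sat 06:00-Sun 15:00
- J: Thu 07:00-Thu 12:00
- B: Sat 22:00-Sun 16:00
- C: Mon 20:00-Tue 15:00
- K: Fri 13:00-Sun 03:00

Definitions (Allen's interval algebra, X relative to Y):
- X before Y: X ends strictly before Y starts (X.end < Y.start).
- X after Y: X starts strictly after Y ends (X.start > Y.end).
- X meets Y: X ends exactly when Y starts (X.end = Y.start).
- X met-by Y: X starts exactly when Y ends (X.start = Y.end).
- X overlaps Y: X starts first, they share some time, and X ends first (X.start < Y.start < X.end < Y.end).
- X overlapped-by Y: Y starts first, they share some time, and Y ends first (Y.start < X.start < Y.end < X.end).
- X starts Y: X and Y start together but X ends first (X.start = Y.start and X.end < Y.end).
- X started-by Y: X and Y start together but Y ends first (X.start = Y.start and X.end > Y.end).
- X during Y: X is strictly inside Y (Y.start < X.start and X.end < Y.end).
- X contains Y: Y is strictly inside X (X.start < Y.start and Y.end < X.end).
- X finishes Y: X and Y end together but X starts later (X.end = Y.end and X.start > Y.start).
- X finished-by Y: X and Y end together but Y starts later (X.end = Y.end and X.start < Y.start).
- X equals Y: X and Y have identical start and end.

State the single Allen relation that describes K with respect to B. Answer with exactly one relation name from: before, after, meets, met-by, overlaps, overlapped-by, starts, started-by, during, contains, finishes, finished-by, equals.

overlaps

K = [Fri 13:00, Sun 03:00]; B = [Sat 22:00, Sun 16:00].
Compare endpoints: K.start < B.start, K.start < B.end, K.end > B.start, K.end < B.end.
That pattern is 'overlaps'.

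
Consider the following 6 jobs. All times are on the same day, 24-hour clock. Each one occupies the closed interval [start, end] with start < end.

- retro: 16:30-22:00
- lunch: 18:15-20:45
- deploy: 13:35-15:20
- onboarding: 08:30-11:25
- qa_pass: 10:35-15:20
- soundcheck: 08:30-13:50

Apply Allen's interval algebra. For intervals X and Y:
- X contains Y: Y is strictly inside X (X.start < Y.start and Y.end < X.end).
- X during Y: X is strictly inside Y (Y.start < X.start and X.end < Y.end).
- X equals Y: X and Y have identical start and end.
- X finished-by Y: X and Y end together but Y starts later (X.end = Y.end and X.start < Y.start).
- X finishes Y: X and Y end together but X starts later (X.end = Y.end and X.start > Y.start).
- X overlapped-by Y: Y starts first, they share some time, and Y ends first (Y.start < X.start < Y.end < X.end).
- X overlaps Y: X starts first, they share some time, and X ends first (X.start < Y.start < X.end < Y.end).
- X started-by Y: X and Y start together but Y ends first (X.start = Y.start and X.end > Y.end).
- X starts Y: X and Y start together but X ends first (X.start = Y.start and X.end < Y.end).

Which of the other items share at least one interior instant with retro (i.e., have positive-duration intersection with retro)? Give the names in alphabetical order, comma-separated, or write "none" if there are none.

Target retro = [16:30, 22:00].
deploy [13:35, 15:20] → before → no.
lunch [18:15, 20:45] → during → yes.
onboarding [08:30, 11:25] → before → no.
qa_pass [10:35, 15:20] → before → no.
soundcheck [08:30, 13:50] → before → no.
Result: lunch.

lunch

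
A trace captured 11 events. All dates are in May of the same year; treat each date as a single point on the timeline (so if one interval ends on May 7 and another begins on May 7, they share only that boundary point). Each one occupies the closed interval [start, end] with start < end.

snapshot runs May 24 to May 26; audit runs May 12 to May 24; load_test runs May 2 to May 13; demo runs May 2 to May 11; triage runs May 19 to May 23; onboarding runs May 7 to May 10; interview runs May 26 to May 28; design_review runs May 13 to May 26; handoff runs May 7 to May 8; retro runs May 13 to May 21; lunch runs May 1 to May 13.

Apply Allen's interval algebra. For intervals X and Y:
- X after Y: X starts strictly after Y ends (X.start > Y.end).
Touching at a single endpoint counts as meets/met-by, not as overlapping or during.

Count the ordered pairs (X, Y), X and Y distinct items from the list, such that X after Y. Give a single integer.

Checking all 110 ordered pairs for relation 'after'; matching pairs in alphabetical order:
(audit, demo): audit after demo ✓
(audit, handoff): audit after handoff ✓
(audit, onboarding): audit after onboarding ✓
(design_review, demo): design_review after demo ✓
(design_review, handoff): design_review after handoff ✓
(design_review, onboarding): design_review after onboarding ✓
(interview, audit): interview after audit ✓
(interview, demo): interview after demo ✓
(interview, handoff): interview after handoff ✓
(interview, load_test): interview after load_test ✓
(interview, lunch): interview after lunch ✓
(interview, onboarding): interview after onboarding ✓
(interview, retro): interview after retro ✓
(interview, triage): interview after triage ✓
(retro, demo): retro after demo ✓
(retro, handoff): retro after handoff ✓
(retro, onboarding): retro after onboarding ✓
(snapshot, demo): snapshot after demo ✓
(snapshot, handoff): snapshot after handoff ✓
(snapshot, load_test): snapshot after load_test ✓
(snapshot, lunch): snapshot after lunch ✓
(snapshot, onboarding): snapshot after onboarding ✓
(snapshot, retro): snapshot after retro ✓
(snapshot, triage): snapshot after triage ✓
... plus 5 further pairs not listed.
Count: 29.

29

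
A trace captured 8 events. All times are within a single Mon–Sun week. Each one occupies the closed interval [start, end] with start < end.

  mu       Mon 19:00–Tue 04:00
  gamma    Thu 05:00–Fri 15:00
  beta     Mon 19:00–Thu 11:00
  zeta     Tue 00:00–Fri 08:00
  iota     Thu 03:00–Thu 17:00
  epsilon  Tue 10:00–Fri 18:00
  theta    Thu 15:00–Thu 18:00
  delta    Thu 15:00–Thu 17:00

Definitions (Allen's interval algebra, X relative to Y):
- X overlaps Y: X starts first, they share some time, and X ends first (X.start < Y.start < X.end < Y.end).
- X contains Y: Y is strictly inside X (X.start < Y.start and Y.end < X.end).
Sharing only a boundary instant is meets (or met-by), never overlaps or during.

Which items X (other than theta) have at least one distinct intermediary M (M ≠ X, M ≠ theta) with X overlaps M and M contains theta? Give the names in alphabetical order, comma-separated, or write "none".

beta, iota, mu, zeta

Target theta = [Thu 15:00, Thu 18:00].
Intermediaries M with M contains theta: epsilon, gamma, zeta.
Via epsilon — items with X overlaps epsilon: beta, zeta.
Via gamma — items with X overlaps gamma: beta, iota, zeta.
Via zeta — items with X overlaps zeta: beta, mu.
Union: beta, iota, mu, zeta.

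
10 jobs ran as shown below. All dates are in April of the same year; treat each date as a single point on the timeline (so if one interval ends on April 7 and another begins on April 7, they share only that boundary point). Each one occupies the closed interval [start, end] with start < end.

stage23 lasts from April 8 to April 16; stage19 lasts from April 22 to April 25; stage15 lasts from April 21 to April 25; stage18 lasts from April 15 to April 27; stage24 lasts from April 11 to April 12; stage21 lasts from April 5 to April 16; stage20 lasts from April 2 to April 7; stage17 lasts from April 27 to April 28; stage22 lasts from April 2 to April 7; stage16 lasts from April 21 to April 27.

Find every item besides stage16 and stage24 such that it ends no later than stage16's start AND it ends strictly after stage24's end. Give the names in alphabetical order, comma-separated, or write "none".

Conditions: its end is no later than stage16's start (X.end <= April 21) AND its end is strictly after stage24's end (X.end > April 12).
stage15: end April 25 <= April 21? ✗; end April 25 > April 12? ✓ → no.
stage17: end April 28 <= April 21? ✗; end April 28 > April 12? ✓ → no.
stage18: end April 27 <= April 21? ✗; end April 27 > April 12? ✓ → no.
stage19: end April 25 <= April 21? ✗; end April 25 > April 12? ✓ → no.
stage20: end April 7 <= April 21? ✓; end April 7 > April 12? ✗ → no.
stage21: end April 16 <= April 21? ✓; end April 16 > April 12? ✓ → yes.
stage22: end April 7 <= April 21? ✓; end April 7 > April 12? ✗ → no.
stage23: end April 16 <= April 21? ✓; end April 16 > April 12? ✓ → yes.
Result: stage21, stage23.

stage21, stage23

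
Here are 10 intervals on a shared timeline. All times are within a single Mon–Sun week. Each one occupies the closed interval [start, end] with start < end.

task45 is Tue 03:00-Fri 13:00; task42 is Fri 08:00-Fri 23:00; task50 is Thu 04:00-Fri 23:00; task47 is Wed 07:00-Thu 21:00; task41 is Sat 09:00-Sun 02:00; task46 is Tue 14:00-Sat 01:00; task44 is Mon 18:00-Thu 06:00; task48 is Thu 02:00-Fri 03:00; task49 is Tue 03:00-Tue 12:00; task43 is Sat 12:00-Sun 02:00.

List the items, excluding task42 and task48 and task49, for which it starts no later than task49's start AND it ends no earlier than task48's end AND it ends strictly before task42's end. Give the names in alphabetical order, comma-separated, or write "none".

Conditions: its start is no later than task49's start (X.start <= Tue 03:00) AND its end is no earlier than task48's end (X.end >= Fri 03:00) AND its end is strictly before task42's end (X.end < Fri 23:00).
task41: start Sat 09:00 <= Tue 03:00? ✗; end Sun 02:00 >= Fri 03:00? ✓; end Sun 02:00 < Fri 23:00? ✗ → no.
task43: start Sat 12:00 <= Tue 03:00? ✗; end Sun 02:00 >= Fri 03:00? ✓; end Sun 02:00 < Fri 23:00? ✗ → no.
task44: start Mon 18:00 <= Tue 03:00? ✓; end Thu 06:00 >= Fri 03:00? ✗; end Thu 06:00 < Fri 23:00? ✓ → no.
task45: start Tue 03:00 <= Tue 03:00? ✓; end Fri 13:00 >= Fri 03:00? ✓; end Fri 13:00 < Fri 23:00? ✓ → yes.
task46: start Tue 14:00 <= Tue 03:00? ✗; end Sat 01:00 >= Fri 03:00? ✓; end Sat 01:00 < Fri 23:00? ✗ → no.
task47: start Wed 07:00 <= Tue 03:00? ✗; end Thu 21:00 >= Fri 03:00? ✗; end Thu 21:00 < Fri 23:00? ✓ → no.
task50: start Thu 04:00 <= Tue 03:00? ✗; end Fri 23:00 >= Fri 03:00? ✓; end Fri 23:00 < Fri 23:00? ✗ → no.
Result: task45.

task45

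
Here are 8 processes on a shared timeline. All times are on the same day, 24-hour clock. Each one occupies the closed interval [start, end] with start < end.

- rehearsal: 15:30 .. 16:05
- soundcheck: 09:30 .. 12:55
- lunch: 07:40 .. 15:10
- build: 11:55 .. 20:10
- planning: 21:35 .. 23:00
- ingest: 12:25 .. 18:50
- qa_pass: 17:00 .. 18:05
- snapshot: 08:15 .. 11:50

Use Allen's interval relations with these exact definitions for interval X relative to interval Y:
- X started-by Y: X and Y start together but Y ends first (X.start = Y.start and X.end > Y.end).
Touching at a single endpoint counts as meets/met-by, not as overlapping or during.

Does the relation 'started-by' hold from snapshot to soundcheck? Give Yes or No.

No

snapshot = [08:15, 11:50], soundcheck = [09:30, 12:55].
Actual relation of snapshot to soundcheck: overlaps.
Asked whether 'started-by' holds → No.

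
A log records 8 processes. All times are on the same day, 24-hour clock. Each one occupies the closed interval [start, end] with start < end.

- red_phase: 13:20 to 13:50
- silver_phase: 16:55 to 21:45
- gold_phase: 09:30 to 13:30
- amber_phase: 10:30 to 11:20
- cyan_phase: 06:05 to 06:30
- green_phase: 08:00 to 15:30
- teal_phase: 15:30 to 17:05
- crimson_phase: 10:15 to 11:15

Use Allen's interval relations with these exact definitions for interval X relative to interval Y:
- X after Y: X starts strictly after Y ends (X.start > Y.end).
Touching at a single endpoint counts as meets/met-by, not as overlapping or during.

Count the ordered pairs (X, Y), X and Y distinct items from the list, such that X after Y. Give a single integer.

18

Checking all 56 ordered pairs for relation 'after'; matching pairs in alphabetical order:
(amber_phase, cyan_phase): amber_phase after cyan_phase ✓
(crimson_phase, cyan_phase): crimson_phase after cyan_phase ✓
(gold_phase, cyan_phase): gold_phase after cyan_phase ✓
(green_phase, cyan_phase): green_phase after cyan_phase ✓
(red_phase, amber_phase): red_phase after amber_phase ✓
(red_phase, crimson_phase): red_phase after crimson_phase ✓
(red_phase, cyan_phase): red_phase after cyan_phase ✓
(silver_phase, amber_phase): silver_phase after amber_phase ✓
(silver_phase, crimson_phase): silver_phase after crimson_phase ✓
(silver_phase, cyan_phase): silver_phase after cyan_phase ✓
(silver_phase, gold_phase): silver_phase after gold_phase ✓
(silver_phase, green_phase): silver_phase after green_phase ✓
(silver_phase, red_phase): silver_phase after red_phase ✓
(teal_phase, amber_phase): teal_phase after amber_phase ✓
(teal_phase, crimson_phase): teal_phase after crimson_phase ✓
(teal_phase, cyan_phase): teal_phase after cyan_phase ✓
(teal_phase, gold_phase): teal_phase after gold_phase ✓
(teal_phase, red_phase): teal_phase after red_phase ✓
Count: 18.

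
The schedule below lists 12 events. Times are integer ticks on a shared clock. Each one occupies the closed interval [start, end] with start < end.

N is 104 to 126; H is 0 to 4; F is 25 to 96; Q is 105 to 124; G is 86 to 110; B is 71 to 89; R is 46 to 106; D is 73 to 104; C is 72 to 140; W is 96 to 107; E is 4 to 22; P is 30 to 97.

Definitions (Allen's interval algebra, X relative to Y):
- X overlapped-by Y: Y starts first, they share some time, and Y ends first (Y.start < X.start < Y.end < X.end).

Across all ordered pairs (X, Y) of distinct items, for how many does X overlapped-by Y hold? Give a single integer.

Checking all 132 ordered pairs for relation 'overlapped-by'; matching pairs in alphabetical order:
(C, B): C overlapped-by B ✓
(C, F): C overlapped-by F ✓
(C, P): C overlapped-by P ✓
(C, R): C overlapped-by R ✓
(D, B): D overlapped-by B ✓
(D, F): D overlapped-by F ✓
(D, P): D overlapped-by P ✓
(G, B): G overlapped-by B ✓
(G, D): G overlapped-by D ✓
(G, F): G overlapped-by F ✓
(G, P): G overlapped-by P ✓
(G, R): G overlapped-by R ✓
(N, G): N overlapped-by G ✓
(N, R): N overlapped-by R ✓
(N, W): N overlapped-by W ✓
(P, F): P overlapped-by F ✓
(Q, G): Q overlapped-by G ✓
(Q, R): Q overlapped-by R ✓
(Q, W): Q overlapped-by W ✓
(R, F): R overlapped-by F ✓
(R, P): R overlapped-by P ✓
(W, D): W overlapped-by D ✓
(W, P): W overlapped-by P ✓
(W, R): W overlapped-by R ✓
Count: 24.

24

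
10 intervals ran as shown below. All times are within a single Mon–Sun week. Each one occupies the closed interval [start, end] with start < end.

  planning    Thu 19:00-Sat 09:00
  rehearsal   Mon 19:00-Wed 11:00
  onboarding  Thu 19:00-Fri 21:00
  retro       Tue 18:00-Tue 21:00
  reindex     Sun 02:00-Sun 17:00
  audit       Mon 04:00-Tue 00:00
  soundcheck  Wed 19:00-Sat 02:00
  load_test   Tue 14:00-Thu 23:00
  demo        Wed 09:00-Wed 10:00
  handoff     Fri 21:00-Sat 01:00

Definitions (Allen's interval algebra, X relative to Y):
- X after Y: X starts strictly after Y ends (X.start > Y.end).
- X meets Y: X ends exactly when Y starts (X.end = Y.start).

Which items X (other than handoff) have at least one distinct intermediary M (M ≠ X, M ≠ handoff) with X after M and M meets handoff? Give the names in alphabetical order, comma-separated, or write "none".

Target handoff = [Fri 21:00, Sat 01:00].
Intermediaries M with M meets handoff: onboarding.
Via onboarding — items with X after onboarding: reindex.
Union: reindex.

reindex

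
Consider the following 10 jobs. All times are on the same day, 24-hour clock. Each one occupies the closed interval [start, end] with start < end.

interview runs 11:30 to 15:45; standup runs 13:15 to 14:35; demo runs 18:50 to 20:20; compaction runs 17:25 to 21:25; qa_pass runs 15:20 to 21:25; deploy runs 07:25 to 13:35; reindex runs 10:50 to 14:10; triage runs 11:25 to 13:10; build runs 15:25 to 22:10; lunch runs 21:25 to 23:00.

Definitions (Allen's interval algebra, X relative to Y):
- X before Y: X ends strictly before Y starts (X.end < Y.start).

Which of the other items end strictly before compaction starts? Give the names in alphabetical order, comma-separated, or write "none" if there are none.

Target compaction = [17:25, 21:25].
build [15:25, 22:10] → contains → no.
demo [18:50, 20:20] → during → no.
deploy [07:25, 13:35] → before → yes.
interview [11:30, 15:45] → before → yes.
lunch [21:25, 23:00] → met-by → no.
qa_pass [15:20, 21:25] → finished-by → no.
reindex [10:50, 14:10] → before → yes.
standup [13:15, 14:35] → before → yes.
triage [11:25, 13:10] → before → yes.
Result: deploy, interview, reindex, standup, triage.

deploy, interview, reindex, standup, triage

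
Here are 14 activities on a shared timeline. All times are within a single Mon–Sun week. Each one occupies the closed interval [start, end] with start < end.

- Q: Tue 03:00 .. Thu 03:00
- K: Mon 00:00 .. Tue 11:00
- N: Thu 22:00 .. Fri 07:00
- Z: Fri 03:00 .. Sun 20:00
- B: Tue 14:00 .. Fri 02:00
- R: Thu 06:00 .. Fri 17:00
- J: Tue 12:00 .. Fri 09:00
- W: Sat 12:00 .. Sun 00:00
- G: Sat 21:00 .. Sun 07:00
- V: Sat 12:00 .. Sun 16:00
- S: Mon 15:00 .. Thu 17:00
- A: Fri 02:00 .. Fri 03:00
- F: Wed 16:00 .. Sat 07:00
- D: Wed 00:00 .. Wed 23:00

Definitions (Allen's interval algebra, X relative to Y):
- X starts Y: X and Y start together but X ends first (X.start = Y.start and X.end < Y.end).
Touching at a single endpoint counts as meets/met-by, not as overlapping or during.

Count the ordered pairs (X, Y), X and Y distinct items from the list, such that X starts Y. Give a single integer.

1

Checking all 182 ordered pairs for relation 'starts'; matching pairs in alphabetical order:
(W, V): W starts V ✓
Count: 1.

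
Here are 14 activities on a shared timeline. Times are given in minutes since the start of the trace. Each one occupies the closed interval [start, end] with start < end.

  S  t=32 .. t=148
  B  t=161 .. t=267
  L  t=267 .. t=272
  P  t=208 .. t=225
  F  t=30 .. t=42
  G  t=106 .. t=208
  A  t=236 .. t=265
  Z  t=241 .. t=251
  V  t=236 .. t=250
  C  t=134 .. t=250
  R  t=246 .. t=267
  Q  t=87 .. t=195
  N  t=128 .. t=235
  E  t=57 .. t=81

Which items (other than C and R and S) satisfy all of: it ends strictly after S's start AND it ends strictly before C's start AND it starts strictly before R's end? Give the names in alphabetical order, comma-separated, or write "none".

Conditions: its end is strictly after S's start (X.end > t=32) AND its end is strictly before C's start (X.end < t=134) AND its start is strictly before R's end (X.start < t=267).
A: end t=265 > t=32? ✓; end t=265 < t=134? ✗; start t=236 < t=267? ✓ → no.
B: end t=267 > t=32? ✓; end t=267 < t=134? ✗; start t=161 < t=267? ✓ → no.
E: end t=81 > t=32? ✓; end t=81 < t=134? ✓; start t=57 < t=267? ✓ → yes.
F: end t=42 > t=32? ✓; end t=42 < t=134? ✓; start t=30 < t=267? ✓ → yes.
G: end t=208 > t=32? ✓; end t=208 < t=134? ✗; start t=106 < t=267? ✓ → no.
L: end t=272 > t=32? ✓; end t=272 < t=134? ✗; start t=267 < t=267? ✗ → no.
N: end t=235 > t=32? ✓; end t=235 < t=134? ✗; start t=128 < t=267? ✓ → no.
P: end t=225 > t=32? ✓; end t=225 < t=134? ✗; start t=208 < t=267? ✓ → no.
Q: end t=195 > t=32? ✓; end t=195 < t=134? ✗; start t=87 < t=267? ✓ → no.
V: end t=250 > t=32? ✓; end t=250 < t=134? ✗; start t=236 < t=267? ✓ → no.
Z: end t=251 > t=32? ✓; end t=251 < t=134? ✗; start t=241 < t=267? ✓ → no.
Result: E, F.

E, F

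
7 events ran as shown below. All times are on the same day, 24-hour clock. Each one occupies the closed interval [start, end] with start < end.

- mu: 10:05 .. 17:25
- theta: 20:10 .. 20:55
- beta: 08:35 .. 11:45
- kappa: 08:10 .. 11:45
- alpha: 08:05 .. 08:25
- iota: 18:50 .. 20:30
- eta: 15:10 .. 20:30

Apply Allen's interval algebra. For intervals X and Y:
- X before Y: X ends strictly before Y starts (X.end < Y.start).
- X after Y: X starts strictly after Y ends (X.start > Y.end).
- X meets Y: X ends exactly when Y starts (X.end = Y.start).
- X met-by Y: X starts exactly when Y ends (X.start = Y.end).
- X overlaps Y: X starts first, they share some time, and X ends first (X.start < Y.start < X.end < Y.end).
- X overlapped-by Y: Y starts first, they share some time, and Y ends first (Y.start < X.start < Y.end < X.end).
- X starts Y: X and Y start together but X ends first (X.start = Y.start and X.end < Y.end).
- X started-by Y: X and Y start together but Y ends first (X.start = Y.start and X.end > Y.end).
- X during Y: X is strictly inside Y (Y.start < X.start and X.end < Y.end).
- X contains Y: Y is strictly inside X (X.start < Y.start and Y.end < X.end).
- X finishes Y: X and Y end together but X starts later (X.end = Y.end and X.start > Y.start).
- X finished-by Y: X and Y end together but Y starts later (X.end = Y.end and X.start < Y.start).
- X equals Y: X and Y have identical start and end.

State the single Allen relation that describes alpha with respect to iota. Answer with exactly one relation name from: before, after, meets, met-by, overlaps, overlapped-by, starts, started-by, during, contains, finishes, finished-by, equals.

alpha = [08:05, 08:25]; iota = [18:50, 20:30].
Compare endpoints: alpha.start < iota.start, alpha.start < iota.end, alpha.end < iota.start, alpha.end < iota.end.
That pattern is 'before'.

before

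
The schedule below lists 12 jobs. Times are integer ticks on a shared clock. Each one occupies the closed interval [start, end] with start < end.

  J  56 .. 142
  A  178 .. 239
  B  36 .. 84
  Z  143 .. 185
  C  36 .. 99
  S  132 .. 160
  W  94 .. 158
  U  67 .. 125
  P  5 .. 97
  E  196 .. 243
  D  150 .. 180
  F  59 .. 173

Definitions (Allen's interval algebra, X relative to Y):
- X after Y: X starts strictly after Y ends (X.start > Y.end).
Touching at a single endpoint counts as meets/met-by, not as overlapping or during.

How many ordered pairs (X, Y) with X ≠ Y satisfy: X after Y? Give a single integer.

33

Checking all 132 ordered pairs for relation 'after'; matching pairs in alphabetical order:
(A, B): A after B ✓
(A, C): A after C ✓
(A, F): A after F ✓
(A, J): A after J ✓
(A, P): A after P ✓
(A, S): A after S ✓
(A, U): A after U ✓
(A, W): A after W ✓
(D, B): D after B ✓
(D, C): D after C ✓
(D, J): D after J ✓
(D, P): D after P ✓
(D, U): D after U ✓
(E, B): E after B ✓
(E, C): E after C ✓
(E, D): E after D ✓
(E, F): E after F ✓
(E, J): E after J ✓
(E, P): E after P ✓
(E, S): E after S ✓
(E, U): E after U ✓
(E, W): E after W ✓
(E, Z): E after Z ✓
(S, B): S after B ✓
... plus 9 further pairs not listed.
Count: 33.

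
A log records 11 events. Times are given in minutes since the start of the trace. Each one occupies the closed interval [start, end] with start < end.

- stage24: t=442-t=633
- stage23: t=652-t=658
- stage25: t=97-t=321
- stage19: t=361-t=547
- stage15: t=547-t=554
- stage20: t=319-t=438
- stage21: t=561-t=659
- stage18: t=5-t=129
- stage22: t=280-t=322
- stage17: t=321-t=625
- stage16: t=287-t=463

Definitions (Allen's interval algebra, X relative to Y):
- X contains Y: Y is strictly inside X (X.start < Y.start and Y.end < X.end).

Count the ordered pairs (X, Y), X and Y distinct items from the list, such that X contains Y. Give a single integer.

Checking all 110 ordered pairs for relation 'contains'; matching pairs in alphabetical order:
(stage16, stage20): stage16 contains stage20 ✓
(stage17, stage15): stage17 contains stage15 ✓
(stage17, stage19): stage17 contains stage19 ✓
(stage21, stage23): stage21 contains stage23 ✓
(stage24, stage15): stage24 contains stage15 ✓
Count: 5.

5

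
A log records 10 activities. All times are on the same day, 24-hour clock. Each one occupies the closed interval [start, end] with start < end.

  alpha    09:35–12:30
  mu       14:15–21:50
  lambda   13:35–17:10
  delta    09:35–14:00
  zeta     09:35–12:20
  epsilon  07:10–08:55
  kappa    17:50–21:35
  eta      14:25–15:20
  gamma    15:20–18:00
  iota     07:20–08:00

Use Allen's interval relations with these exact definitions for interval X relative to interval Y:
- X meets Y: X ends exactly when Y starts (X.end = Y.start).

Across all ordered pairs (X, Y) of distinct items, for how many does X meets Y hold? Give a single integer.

Checking all 90 ordered pairs for relation 'meets'; matching pairs in alphabetical order:
(eta, gamma): eta meets gamma ✓
Count: 1.

1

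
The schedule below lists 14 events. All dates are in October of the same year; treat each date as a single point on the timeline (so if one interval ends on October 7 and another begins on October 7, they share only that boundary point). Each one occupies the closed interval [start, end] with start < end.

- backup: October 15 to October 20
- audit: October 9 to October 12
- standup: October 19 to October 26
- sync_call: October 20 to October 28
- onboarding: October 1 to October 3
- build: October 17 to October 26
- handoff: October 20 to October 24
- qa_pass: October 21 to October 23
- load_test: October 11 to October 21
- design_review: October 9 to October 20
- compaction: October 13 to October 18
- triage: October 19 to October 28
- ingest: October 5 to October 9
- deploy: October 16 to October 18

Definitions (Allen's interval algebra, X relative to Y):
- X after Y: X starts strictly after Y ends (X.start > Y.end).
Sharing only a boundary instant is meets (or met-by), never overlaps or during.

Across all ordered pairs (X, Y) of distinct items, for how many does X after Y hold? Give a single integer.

Checking all 182 ordered pairs for relation 'after'; matching pairs in alphabetical order:
(audit, onboarding): audit after onboarding ✓
(backup, audit): backup after audit ✓
(backup, ingest): backup after ingest ✓
(backup, onboarding): backup after onboarding ✓
(build, audit): build after audit ✓
(build, ingest): build after ingest ✓
(build, onboarding): build after onboarding ✓
(compaction, audit): compaction after audit ✓
(compaction, ingest): compaction after ingest ✓
(compaction, onboarding): compaction after onboarding ✓
(deploy, audit): deploy after audit ✓
(deploy, ingest): deploy after ingest ✓
(deploy, onboarding): deploy after onboarding ✓
(design_review, onboarding): design_review after onboarding ✓
(handoff, audit): handoff after audit ✓
(handoff, compaction): handoff after compaction ✓
(handoff, deploy): handoff after deploy ✓
(handoff, ingest): handoff after ingest ✓
(handoff, onboarding): handoff after onboarding ✓
(ingest, onboarding): ingest after onboarding ✓
(load_test, ingest): load_test after ingest ✓
(load_test, onboarding): load_test after onboarding ✓
(qa_pass, audit): qa_pass after audit ✓
(qa_pass, backup): qa_pass after backup ✓
... plus 20 further pairs not listed.
Count: 44.

44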